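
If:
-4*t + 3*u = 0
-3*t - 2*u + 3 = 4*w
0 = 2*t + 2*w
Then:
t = 9/5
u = 12/5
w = -9/5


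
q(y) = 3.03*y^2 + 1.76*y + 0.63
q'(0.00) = 1.76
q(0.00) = 0.63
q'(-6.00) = -34.60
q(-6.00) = 99.15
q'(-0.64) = -2.12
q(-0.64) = 0.74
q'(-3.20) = -17.63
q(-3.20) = 26.03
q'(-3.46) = -19.21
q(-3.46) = 30.81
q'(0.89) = 7.15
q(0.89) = 4.60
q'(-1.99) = -10.30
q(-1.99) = 9.13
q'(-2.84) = -15.45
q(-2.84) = 20.07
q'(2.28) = 15.58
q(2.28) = 20.39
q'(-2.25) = -11.88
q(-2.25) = 12.01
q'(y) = 6.06*y + 1.76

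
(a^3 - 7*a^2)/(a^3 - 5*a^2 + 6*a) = a*(a - 7)/(a^2 - 5*a + 6)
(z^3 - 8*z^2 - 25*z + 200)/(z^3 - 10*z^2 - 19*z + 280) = (z - 5)/(z - 7)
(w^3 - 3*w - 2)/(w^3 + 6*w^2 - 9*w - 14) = (w + 1)/(w + 7)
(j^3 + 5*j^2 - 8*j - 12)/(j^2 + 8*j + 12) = (j^2 - j - 2)/(j + 2)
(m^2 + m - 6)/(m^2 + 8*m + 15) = (m - 2)/(m + 5)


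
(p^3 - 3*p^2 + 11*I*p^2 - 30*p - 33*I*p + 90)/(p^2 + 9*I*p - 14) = (p^3 + p^2*(-3 + 11*I) + p*(-30 - 33*I) + 90)/(p^2 + 9*I*p - 14)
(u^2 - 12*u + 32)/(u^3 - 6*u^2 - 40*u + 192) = 1/(u + 6)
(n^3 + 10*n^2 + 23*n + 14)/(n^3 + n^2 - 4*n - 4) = (n + 7)/(n - 2)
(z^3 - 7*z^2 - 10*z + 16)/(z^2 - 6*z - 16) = z - 1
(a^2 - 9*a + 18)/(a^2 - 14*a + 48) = (a - 3)/(a - 8)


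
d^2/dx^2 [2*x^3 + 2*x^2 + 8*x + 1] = 12*x + 4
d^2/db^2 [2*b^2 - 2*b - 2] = 4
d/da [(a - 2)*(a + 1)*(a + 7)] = 3*a^2 + 12*a - 9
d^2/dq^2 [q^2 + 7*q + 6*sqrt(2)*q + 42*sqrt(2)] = 2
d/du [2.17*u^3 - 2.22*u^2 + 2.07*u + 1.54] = 6.51*u^2 - 4.44*u + 2.07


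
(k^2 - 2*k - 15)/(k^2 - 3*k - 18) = (k - 5)/(k - 6)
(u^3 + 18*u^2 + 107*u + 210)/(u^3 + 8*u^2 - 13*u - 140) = (u + 6)/(u - 4)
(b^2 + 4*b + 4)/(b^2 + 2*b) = (b + 2)/b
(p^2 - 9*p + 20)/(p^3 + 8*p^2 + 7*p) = (p^2 - 9*p + 20)/(p*(p^2 + 8*p + 7))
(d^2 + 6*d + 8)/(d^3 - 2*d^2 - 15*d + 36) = (d + 2)/(d^2 - 6*d + 9)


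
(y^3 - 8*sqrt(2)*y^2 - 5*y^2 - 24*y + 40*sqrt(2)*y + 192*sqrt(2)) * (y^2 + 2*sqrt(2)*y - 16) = y^5 - 6*sqrt(2)*y^4 - 5*y^4 - 72*y^3 + 30*sqrt(2)*y^3 + 240*y^2 + 272*sqrt(2)*y^2 - 640*sqrt(2)*y + 1152*y - 3072*sqrt(2)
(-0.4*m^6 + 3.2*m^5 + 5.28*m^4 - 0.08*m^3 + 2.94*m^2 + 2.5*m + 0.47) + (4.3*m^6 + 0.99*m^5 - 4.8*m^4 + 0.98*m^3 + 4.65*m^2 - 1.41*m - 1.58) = 3.9*m^6 + 4.19*m^5 + 0.48*m^4 + 0.9*m^3 + 7.59*m^2 + 1.09*m - 1.11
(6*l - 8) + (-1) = 6*l - 9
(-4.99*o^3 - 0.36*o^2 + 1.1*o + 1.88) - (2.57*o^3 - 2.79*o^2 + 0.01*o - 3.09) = -7.56*o^3 + 2.43*o^2 + 1.09*o + 4.97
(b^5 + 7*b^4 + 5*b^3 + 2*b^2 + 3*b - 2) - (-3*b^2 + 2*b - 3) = b^5 + 7*b^4 + 5*b^3 + 5*b^2 + b + 1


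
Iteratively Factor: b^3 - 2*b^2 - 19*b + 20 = (b + 4)*(b^2 - 6*b + 5) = (b - 1)*(b + 4)*(b - 5)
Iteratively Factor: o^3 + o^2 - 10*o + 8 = (o - 1)*(o^2 + 2*o - 8) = (o - 1)*(o + 4)*(o - 2)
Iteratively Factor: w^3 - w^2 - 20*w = (w + 4)*(w^2 - 5*w) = (w - 5)*(w + 4)*(w)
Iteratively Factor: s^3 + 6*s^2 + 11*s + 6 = (s + 3)*(s^2 + 3*s + 2) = (s + 2)*(s + 3)*(s + 1)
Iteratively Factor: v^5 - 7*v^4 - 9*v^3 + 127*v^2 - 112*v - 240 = (v - 5)*(v^4 - 2*v^3 - 19*v^2 + 32*v + 48) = (v - 5)*(v + 4)*(v^3 - 6*v^2 + 5*v + 12) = (v - 5)*(v - 3)*(v + 4)*(v^2 - 3*v - 4) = (v - 5)*(v - 3)*(v + 1)*(v + 4)*(v - 4)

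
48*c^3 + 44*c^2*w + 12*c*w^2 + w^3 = (2*c + w)*(4*c + w)*(6*c + w)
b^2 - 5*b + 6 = (b - 3)*(b - 2)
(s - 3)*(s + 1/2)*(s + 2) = s^3 - s^2/2 - 13*s/2 - 3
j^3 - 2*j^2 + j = j*(j - 1)^2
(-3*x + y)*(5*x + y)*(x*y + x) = -15*x^3*y - 15*x^3 + 2*x^2*y^2 + 2*x^2*y + x*y^3 + x*y^2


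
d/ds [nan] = 0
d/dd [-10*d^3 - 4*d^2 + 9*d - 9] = -30*d^2 - 8*d + 9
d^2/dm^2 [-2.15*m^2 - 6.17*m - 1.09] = -4.30000000000000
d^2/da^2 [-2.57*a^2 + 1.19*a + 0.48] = -5.14000000000000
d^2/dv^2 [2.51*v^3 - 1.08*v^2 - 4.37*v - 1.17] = 15.06*v - 2.16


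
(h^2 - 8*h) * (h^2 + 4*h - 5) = h^4 - 4*h^3 - 37*h^2 + 40*h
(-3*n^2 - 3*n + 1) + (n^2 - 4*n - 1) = -2*n^2 - 7*n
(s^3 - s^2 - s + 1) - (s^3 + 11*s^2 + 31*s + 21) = -12*s^2 - 32*s - 20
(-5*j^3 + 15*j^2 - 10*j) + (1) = -5*j^3 + 15*j^2 - 10*j + 1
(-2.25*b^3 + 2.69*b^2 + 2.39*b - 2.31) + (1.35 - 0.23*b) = -2.25*b^3 + 2.69*b^2 + 2.16*b - 0.96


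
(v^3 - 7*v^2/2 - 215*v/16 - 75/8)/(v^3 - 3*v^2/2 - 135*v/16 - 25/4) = (v - 6)/(v - 4)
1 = 1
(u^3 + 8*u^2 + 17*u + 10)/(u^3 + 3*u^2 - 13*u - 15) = (u + 2)/(u - 3)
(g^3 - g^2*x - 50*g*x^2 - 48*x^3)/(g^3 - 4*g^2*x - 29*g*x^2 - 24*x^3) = (g + 6*x)/(g + 3*x)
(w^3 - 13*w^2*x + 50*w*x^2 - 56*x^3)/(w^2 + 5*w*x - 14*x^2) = (w^2 - 11*w*x + 28*x^2)/(w + 7*x)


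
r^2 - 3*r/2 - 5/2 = (r - 5/2)*(r + 1)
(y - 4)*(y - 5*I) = y^2 - 4*y - 5*I*y + 20*I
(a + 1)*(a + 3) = a^2 + 4*a + 3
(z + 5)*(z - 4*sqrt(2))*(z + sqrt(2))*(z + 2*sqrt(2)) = z^4 - sqrt(2)*z^3 + 5*z^3 - 20*z^2 - 5*sqrt(2)*z^2 - 100*z - 16*sqrt(2)*z - 80*sqrt(2)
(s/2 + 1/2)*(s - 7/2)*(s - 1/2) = s^3/2 - 3*s^2/2 - 9*s/8 + 7/8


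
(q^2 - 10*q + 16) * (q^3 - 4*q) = q^5 - 10*q^4 + 12*q^3 + 40*q^2 - 64*q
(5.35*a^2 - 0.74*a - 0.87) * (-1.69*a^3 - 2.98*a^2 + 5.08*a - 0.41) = -9.0415*a^5 - 14.6924*a^4 + 30.8535*a^3 - 3.3601*a^2 - 4.1162*a + 0.3567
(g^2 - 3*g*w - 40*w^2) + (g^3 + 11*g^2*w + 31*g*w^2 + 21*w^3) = g^3 + 11*g^2*w + g^2 + 31*g*w^2 - 3*g*w + 21*w^3 - 40*w^2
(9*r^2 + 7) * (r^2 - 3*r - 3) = 9*r^4 - 27*r^3 - 20*r^2 - 21*r - 21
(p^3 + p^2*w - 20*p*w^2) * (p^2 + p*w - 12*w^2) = p^5 + 2*p^4*w - 31*p^3*w^2 - 32*p^2*w^3 + 240*p*w^4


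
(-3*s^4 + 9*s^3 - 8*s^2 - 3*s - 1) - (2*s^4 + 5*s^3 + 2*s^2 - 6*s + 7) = -5*s^4 + 4*s^3 - 10*s^2 + 3*s - 8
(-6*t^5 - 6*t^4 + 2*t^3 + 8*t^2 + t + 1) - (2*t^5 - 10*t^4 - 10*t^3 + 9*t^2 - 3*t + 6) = -8*t^5 + 4*t^4 + 12*t^3 - t^2 + 4*t - 5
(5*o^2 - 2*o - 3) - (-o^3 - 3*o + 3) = o^3 + 5*o^2 + o - 6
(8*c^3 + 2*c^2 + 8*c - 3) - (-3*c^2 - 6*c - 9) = 8*c^3 + 5*c^2 + 14*c + 6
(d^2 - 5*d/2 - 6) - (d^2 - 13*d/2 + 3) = 4*d - 9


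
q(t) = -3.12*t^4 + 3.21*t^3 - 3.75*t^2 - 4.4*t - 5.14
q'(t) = -12.48*t^3 + 9.63*t^2 - 7.5*t - 4.4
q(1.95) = -49.29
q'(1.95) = -74.94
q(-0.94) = -9.42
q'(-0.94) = 21.52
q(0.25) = -6.44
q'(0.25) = -5.87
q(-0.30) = -4.27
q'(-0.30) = -0.95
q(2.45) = -103.64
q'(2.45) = -148.50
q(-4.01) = -1061.52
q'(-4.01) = 985.25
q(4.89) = -1524.96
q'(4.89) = -1270.09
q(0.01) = -5.18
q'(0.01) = -4.47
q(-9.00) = -23079.70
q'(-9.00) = 9941.05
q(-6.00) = -4850.62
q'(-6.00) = 3082.96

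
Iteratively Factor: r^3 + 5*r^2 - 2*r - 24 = (r - 2)*(r^2 + 7*r + 12) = (r - 2)*(r + 4)*(r + 3)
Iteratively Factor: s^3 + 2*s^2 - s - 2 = (s + 2)*(s^2 - 1) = (s + 1)*(s + 2)*(s - 1)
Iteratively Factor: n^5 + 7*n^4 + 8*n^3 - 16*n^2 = (n)*(n^4 + 7*n^3 + 8*n^2 - 16*n) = n*(n + 4)*(n^3 + 3*n^2 - 4*n) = n^2*(n + 4)*(n^2 + 3*n - 4) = n^2*(n - 1)*(n + 4)*(n + 4)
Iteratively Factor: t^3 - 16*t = (t)*(t^2 - 16) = t*(t + 4)*(t - 4)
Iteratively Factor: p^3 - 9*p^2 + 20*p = (p - 4)*(p^2 - 5*p) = p*(p - 4)*(p - 5)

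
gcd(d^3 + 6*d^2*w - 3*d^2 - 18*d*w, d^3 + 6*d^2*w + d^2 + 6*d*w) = d^2 + 6*d*w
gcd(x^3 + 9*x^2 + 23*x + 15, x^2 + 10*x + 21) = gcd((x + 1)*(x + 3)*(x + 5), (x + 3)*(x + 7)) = x + 3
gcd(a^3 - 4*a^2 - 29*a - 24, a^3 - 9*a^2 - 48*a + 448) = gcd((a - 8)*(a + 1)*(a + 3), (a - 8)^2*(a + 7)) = a - 8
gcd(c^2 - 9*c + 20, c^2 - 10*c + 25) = c - 5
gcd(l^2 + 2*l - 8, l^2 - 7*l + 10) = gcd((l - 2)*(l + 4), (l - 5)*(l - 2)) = l - 2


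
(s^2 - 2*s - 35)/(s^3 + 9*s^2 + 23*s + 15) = (s - 7)/(s^2 + 4*s + 3)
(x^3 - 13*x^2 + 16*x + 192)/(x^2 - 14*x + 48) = (x^2 - 5*x - 24)/(x - 6)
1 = 1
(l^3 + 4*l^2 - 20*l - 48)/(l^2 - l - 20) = (-l^3 - 4*l^2 + 20*l + 48)/(-l^2 + l + 20)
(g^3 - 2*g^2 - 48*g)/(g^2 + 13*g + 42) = g*(g - 8)/(g + 7)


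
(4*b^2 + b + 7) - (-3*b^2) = 7*b^2 + b + 7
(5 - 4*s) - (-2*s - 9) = 14 - 2*s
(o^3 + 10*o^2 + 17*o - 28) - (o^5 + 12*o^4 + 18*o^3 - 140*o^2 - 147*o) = -o^5 - 12*o^4 - 17*o^3 + 150*o^2 + 164*o - 28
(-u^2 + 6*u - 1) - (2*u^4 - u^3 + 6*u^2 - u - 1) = -2*u^4 + u^3 - 7*u^2 + 7*u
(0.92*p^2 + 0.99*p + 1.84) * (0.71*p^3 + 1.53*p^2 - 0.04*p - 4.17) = 0.6532*p^5 + 2.1105*p^4 + 2.7843*p^3 - 1.0608*p^2 - 4.2019*p - 7.6728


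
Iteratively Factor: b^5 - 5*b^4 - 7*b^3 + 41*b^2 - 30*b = (b)*(b^4 - 5*b^3 - 7*b^2 + 41*b - 30) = b*(b + 3)*(b^3 - 8*b^2 + 17*b - 10) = b*(b - 5)*(b + 3)*(b^2 - 3*b + 2) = b*(b - 5)*(b - 1)*(b + 3)*(b - 2)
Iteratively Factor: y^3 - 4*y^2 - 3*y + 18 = (y - 3)*(y^2 - y - 6) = (y - 3)^2*(y + 2)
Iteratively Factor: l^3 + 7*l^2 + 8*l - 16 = (l + 4)*(l^2 + 3*l - 4) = (l + 4)^2*(l - 1)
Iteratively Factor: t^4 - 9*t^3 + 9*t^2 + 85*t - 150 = (t + 3)*(t^3 - 12*t^2 + 45*t - 50) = (t - 5)*(t + 3)*(t^2 - 7*t + 10) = (t - 5)^2*(t + 3)*(t - 2)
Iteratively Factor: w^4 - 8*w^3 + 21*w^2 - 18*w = (w - 2)*(w^3 - 6*w^2 + 9*w) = (w - 3)*(w - 2)*(w^2 - 3*w) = (w - 3)^2*(w - 2)*(w)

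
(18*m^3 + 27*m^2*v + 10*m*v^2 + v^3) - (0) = 18*m^3 + 27*m^2*v + 10*m*v^2 + v^3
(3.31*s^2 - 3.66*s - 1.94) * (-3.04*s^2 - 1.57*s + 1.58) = -10.0624*s^4 + 5.9297*s^3 + 16.8736*s^2 - 2.737*s - 3.0652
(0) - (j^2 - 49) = 49 - j^2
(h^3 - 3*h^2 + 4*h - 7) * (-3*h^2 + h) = -3*h^5 + 10*h^4 - 15*h^3 + 25*h^2 - 7*h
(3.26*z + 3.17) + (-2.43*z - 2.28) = 0.83*z + 0.89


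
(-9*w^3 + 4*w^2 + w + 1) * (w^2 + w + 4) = -9*w^5 - 5*w^4 - 31*w^3 + 18*w^2 + 5*w + 4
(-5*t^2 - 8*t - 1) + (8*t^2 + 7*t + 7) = 3*t^2 - t + 6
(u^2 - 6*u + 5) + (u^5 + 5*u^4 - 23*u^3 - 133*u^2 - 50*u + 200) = u^5 + 5*u^4 - 23*u^3 - 132*u^2 - 56*u + 205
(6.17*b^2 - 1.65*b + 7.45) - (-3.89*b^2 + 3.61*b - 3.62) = 10.06*b^2 - 5.26*b + 11.07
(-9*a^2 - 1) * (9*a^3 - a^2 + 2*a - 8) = -81*a^5 + 9*a^4 - 27*a^3 + 73*a^2 - 2*a + 8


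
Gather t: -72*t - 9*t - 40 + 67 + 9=36 - 81*t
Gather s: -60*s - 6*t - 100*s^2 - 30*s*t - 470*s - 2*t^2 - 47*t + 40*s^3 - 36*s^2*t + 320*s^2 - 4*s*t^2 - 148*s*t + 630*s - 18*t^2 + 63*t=40*s^3 + s^2*(220 - 36*t) + s*(-4*t^2 - 178*t + 100) - 20*t^2 + 10*t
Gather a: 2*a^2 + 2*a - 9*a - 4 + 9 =2*a^2 - 7*a + 5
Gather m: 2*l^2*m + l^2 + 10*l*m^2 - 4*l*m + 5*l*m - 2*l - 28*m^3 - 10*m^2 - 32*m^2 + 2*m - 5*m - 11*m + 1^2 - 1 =l^2 - 2*l - 28*m^3 + m^2*(10*l - 42) + m*(2*l^2 + l - 14)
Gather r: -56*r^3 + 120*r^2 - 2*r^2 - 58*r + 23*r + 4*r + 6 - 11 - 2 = -56*r^3 + 118*r^2 - 31*r - 7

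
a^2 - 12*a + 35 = (a - 7)*(a - 5)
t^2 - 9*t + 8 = (t - 8)*(t - 1)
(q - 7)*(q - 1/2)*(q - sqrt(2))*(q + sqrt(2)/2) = q^4 - 15*q^3/2 - sqrt(2)*q^3/2 + 5*q^2/2 + 15*sqrt(2)*q^2/4 - 7*sqrt(2)*q/4 + 15*q/2 - 7/2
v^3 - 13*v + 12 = (v - 3)*(v - 1)*(v + 4)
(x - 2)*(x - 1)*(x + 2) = x^3 - x^2 - 4*x + 4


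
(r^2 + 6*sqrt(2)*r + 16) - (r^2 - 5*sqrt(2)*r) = 11*sqrt(2)*r + 16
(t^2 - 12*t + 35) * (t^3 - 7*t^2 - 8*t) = t^5 - 19*t^4 + 111*t^3 - 149*t^2 - 280*t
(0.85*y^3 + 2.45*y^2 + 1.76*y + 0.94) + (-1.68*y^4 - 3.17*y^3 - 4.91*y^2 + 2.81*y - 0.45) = -1.68*y^4 - 2.32*y^3 - 2.46*y^2 + 4.57*y + 0.49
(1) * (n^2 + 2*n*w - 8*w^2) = n^2 + 2*n*w - 8*w^2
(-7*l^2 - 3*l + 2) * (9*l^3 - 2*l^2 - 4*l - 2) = -63*l^5 - 13*l^4 + 52*l^3 + 22*l^2 - 2*l - 4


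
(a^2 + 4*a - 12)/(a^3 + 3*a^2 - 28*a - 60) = (a - 2)/(a^2 - 3*a - 10)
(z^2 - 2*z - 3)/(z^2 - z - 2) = (z - 3)/(z - 2)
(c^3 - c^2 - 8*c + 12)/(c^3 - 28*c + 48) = (c^2 + c - 6)/(c^2 + 2*c - 24)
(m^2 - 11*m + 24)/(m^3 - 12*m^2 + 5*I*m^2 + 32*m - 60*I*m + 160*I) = (m - 3)/(m^2 + m*(-4 + 5*I) - 20*I)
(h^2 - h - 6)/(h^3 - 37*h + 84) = (h + 2)/(h^2 + 3*h - 28)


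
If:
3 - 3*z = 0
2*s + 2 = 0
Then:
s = -1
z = 1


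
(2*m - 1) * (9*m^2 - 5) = 18*m^3 - 9*m^2 - 10*m + 5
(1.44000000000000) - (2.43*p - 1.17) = 2.61 - 2.43*p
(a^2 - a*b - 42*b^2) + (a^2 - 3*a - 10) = 2*a^2 - a*b - 3*a - 42*b^2 - 10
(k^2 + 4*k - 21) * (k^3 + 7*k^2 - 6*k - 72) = k^5 + 11*k^4 + k^3 - 243*k^2 - 162*k + 1512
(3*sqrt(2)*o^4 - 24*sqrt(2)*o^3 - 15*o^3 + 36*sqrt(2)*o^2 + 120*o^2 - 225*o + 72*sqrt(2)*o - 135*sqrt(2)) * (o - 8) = 3*sqrt(2)*o^5 - 48*sqrt(2)*o^4 - 15*o^4 + 240*o^3 + 228*sqrt(2)*o^3 - 1185*o^2 - 216*sqrt(2)*o^2 - 711*sqrt(2)*o + 1800*o + 1080*sqrt(2)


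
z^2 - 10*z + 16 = (z - 8)*(z - 2)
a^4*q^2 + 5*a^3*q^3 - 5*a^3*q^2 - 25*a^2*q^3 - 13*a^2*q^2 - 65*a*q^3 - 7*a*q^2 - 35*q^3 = (a - 7)*(a + 5*q)*(a*q + q)^2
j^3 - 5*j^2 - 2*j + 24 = (j - 4)*(j - 3)*(j + 2)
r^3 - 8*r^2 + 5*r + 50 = (r - 5)^2*(r + 2)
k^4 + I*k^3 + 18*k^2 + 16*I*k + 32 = (k - 4*I)*(k - I)*(k + 2*I)*(k + 4*I)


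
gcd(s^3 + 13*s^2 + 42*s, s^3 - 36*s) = s^2 + 6*s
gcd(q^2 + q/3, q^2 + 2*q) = q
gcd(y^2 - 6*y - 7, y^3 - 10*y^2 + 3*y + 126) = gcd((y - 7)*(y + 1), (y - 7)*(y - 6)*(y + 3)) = y - 7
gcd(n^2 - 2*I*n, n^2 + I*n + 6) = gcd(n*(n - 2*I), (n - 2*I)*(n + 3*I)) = n - 2*I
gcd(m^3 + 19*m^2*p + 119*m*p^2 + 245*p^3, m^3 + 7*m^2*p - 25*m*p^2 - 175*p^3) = m^2 + 12*m*p + 35*p^2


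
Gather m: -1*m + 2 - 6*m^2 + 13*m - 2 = -6*m^2 + 12*m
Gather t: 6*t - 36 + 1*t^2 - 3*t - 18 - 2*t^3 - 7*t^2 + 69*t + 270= -2*t^3 - 6*t^2 + 72*t + 216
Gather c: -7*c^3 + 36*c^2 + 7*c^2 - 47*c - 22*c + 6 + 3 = -7*c^3 + 43*c^2 - 69*c + 9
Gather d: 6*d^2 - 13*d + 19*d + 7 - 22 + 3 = 6*d^2 + 6*d - 12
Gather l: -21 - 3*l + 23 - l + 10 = 12 - 4*l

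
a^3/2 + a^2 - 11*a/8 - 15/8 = (a/2 + 1/2)*(a - 3/2)*(a + 5/2)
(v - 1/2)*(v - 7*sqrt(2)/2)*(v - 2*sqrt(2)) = v^3 - 11*sqrt(2)*v^2/2 - v^2/2 + 11*sqrt(2)*v/4 + 14*v - 7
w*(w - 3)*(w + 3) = w^3 - 9*w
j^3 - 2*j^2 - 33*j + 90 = (j - 5)*(j - 3)*(j + 6)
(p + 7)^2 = p^2 + 14*p + 49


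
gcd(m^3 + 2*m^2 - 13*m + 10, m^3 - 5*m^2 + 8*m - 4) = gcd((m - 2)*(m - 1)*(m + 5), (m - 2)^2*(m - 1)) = m^2 - 3*m + 2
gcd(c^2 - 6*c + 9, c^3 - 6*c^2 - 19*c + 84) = c - 3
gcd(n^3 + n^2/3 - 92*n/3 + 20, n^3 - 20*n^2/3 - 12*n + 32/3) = n - 2/3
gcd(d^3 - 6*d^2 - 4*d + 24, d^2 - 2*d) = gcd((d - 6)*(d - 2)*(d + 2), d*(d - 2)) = d - 2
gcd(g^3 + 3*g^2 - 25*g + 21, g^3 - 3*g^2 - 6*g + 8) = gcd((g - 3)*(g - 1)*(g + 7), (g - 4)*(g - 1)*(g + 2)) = g - 1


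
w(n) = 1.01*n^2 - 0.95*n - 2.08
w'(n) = 2.02*n - 0.95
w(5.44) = 22.64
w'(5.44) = 10.04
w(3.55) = 7.28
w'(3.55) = 6.22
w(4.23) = 11.97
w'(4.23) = 7.59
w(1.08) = -1.93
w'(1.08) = 1.23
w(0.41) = -2.30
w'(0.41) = -0.12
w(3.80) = 8.89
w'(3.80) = 6.73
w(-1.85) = 3.13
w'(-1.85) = -4.69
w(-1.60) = 2.03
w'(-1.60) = -4.18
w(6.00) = 28.58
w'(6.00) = 11.17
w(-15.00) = 239.42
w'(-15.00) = -31.25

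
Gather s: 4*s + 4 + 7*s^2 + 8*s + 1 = 7*s^2 + 12*s + 5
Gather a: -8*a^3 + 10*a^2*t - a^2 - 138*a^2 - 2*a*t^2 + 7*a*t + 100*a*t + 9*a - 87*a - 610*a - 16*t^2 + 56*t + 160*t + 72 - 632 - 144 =-8*a^3 + a^2*(10*t - 139) + a*(-2*t^2 + 107*t - 688) - 16*t^2 + 216*t - 704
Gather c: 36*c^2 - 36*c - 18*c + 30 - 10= 36*c^2 - 54*c + 20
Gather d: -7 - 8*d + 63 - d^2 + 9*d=-d^2 + d + 56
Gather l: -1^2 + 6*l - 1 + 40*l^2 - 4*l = 40*l^2 + 2*l - 2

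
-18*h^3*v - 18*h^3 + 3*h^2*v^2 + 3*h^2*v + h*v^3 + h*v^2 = (-3*h + v)*(6*h + v)*(h*v + h)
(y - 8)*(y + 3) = y^2 - 5*y - 24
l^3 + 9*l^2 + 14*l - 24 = (l - 1)*(l + 4)*(l + 6)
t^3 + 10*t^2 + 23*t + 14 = (t + 1)*(t + 2)*(t + 7)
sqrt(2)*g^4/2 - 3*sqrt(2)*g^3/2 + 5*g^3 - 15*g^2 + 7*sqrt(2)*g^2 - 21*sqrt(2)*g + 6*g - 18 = (g - 3)*(g + sqrt(2))*(g + 3*sqrt(2))*(sqrt(2)*g/2 + 1)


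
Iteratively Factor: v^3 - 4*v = (v - 2)*(v^2 + 2*v) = (v - 2)*(v + 2)*(v)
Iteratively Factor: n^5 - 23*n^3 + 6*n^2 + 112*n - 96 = (n - 1)*(n^4 + n^3 - 22*n^2 - 16*n + 96) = (n - 1)*(n + 4)*(n^3 - 3*n^2 - 10*n + 24) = (n - 2)*(n - 1)*(n + 4)*(n^2 - n - 12) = (n - 2)*(n - 1)*(n + 3)*(n + 4)*(n - 4)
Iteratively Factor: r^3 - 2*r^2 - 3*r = (r + 1)*(r^2 - 3*r) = r*(r + 1)*(r - 3)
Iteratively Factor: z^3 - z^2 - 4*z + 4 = (z - 1)*(z^2 - 4) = (z - 2)*(z - 1)*(z + 2)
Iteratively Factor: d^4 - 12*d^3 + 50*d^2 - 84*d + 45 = (d - 3)*(d^3 - 9*d^2 + 23*d - 15) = (d - 3)^2*(d^2 - 6*d + 5) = (d - 3)^2*(d - 1)*(d - 5)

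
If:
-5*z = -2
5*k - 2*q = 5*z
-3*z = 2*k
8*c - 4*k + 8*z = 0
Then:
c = -7/10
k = -3/5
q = -5/2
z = 2/5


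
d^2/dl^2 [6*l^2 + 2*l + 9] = 12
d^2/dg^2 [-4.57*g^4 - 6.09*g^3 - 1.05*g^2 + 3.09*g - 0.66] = -54.84*g^2 - 36.54*g - 2.1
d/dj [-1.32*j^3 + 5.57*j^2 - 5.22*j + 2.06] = -3.96*j^2 + 11.14*j - 5.22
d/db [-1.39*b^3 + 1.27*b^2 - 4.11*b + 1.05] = -4.17*b^2 + 2.54*b - 4.11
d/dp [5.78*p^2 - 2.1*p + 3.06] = 11.56*p - 2.1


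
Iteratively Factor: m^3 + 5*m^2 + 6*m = (m + 2)*(m^2 + 3*m) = (m + 2)*(m + 3)*(m)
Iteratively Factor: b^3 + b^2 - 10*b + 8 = (b - 2)*(b^2 + 3*b - 4) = (b - 2)*(b + 4)*(b - 1)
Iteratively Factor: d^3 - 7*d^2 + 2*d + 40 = (d - 5)*(d^2 - 2*d - 8) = (d - 5)*(d - 4)*(d + 2)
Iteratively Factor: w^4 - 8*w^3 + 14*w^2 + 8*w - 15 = (w + 1)*(w^3 - 9*w^2 + 23*w - 15) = (w - 3)*(w + 1)*(w^2 - 6*w + 5) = (w - 5)*(w - 3)*(w + 1)*(w - 1)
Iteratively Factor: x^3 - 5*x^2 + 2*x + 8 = (x - 4)*(x^2 - x - 2) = (x - 4)*(x - 2)*(x + 1)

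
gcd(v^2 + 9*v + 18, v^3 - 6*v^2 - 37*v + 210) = v + 6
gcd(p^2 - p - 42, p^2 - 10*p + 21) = p - 7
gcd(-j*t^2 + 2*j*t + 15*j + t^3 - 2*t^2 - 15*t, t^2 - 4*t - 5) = t - 5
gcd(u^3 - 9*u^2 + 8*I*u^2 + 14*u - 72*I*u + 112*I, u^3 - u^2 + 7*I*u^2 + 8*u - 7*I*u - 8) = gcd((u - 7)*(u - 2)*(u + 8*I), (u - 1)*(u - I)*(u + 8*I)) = u + 8*I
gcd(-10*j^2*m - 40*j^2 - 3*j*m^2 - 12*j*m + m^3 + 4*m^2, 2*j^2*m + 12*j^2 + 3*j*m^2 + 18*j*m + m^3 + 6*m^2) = 2*j + m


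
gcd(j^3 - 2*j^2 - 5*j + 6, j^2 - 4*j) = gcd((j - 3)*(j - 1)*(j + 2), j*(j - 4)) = 1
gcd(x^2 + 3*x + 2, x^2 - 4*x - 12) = x + 2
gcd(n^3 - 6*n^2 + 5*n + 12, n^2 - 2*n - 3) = n^2 - 2*n - 3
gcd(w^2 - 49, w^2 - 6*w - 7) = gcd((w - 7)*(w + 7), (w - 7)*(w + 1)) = w - 7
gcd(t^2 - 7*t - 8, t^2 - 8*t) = t - 8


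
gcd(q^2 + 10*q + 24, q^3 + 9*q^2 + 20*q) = q + 4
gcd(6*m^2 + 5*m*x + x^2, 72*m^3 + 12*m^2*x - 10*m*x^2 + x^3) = 2*m + x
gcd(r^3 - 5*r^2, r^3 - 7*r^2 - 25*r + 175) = r - 5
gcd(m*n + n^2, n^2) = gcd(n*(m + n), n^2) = n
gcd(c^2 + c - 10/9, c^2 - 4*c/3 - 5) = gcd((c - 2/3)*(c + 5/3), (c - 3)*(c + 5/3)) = c + 5/3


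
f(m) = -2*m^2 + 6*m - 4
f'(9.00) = -30.00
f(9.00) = -112.00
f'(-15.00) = 66.00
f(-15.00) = -544.00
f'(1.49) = 0.04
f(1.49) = 0.50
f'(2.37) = -3.48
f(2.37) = -1.01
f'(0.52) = 3.92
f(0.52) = -1.42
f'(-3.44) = 19.76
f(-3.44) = -48.31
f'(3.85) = -9.40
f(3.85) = -10.54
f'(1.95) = -1.80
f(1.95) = 0.09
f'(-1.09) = 10.36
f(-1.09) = -12.92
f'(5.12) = -14.48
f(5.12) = -25.71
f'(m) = 6 - 4*m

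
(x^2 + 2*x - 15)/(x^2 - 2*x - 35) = (x - 3)/(x - 7)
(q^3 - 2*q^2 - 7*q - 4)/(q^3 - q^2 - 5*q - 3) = (q - 4)/(q - 3)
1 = 1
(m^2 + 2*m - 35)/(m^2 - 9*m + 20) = (m + 7)/(m - 4)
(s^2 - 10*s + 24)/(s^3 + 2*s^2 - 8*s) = (s^2 - 10*s + 24)/(s*(s^2 + 2*s - 8))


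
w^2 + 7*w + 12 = (w + 3)*(w + 4)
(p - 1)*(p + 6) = p^2 + 5*p - 6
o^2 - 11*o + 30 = (o - 6)*(o - 5)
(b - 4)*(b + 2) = b^2 - 2*b - 8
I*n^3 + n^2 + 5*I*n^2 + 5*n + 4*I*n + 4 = (n + 1)*(n + 4)*(I*n + 1)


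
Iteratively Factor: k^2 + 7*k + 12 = (k + 3)*(k + 4)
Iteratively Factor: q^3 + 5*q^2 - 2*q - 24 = (q - 2)*(q^2 + 7*q + 12) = (q - 2)*(q + 3)*(q + 4)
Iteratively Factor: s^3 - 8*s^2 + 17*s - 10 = (s - 1)*(s^2 - 7*s + 10) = (s - 5)*(s - 1)*(s - 2)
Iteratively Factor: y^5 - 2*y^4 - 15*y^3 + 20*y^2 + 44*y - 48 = (y + 2)*(y^4 - 4*y^3 - 7*y^2 + 34*y - 24) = (y - 1)*(y + 2)*(y^3 - 3*y^2 - 10*y + 24) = (y - 4)*(y - 1)*(y + 2)*(y^2 + y - 6) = (y - 4)*(y - 2)*(y - 1)*(y + 2)*(y + 3)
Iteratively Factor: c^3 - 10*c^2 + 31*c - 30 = (c - 5)*(c^2 - 5*c + 6) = (c - 5)*(c - 2)*(c - 3)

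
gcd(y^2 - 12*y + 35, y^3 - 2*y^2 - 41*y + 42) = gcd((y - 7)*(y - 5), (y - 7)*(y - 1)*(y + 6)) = y - 7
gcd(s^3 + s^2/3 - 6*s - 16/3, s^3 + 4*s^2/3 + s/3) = s + 1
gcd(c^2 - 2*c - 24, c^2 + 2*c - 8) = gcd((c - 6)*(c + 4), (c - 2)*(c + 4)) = c + 4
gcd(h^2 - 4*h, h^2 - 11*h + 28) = h - 4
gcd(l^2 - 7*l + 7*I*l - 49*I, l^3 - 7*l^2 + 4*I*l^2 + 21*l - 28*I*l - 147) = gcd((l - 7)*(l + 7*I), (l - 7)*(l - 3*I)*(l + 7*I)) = l^2 + l*(-7 + 7*I) - 49*I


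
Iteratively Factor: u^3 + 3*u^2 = (u)*(u^2 + 3*u) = u^2*(u + 3)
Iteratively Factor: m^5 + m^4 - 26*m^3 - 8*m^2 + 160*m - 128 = (m - 4)*(m^4 + 5*m^3 - 6*m^2 - 32*m + 32) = (m - 4)*(m + 4)*(m^3 + m^2 - 10*m + 8) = (m - 4)*(m + 4)^2*(m^2 - 3*m + 2) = (m - 4)*(m - 1)*(m + 4)^2*(m - 2)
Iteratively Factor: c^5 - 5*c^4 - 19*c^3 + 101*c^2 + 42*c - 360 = (c - 3)*(c^4 - 2*c^3 - 25*c^2 + 26*c + 120) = (c - 3)*(c + 4)*(c^3 - 6*c^2 - c + 30) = (c - 3)*(c + 2)*(c + 4)*(c^2 - 8*c + 15) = (c - 5)*(c - 3)*(c + 2)*(c + 4)*(c - 3)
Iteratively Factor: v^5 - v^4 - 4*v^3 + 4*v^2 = (v + 2)*(v^4 - 3*v^3 + 2*v^2) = v*(v + 2)*(v^3 - 3*v^2 + 2*v) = v*(v - 1)*(v + 2)*(v^2 - 2*v) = v^2*(v - 1)*(v + 2)*(v - 2)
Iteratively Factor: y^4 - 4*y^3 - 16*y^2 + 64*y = (y - 4)*(y^3 - 16*y) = (y - 4)*(y + 4)*(y^2 - 4*y) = y*(y - 4)*(y + 4)*(y - 4)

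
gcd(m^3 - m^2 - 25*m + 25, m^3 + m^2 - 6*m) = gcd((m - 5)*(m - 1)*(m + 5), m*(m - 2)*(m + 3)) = 1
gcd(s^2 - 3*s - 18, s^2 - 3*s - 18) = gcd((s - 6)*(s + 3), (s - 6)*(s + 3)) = s^2 - 3*s - 18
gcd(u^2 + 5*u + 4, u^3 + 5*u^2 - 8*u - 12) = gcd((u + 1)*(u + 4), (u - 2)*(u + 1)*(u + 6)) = u + 1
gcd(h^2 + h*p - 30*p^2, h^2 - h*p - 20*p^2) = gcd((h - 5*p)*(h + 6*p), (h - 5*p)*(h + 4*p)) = -h + 5*p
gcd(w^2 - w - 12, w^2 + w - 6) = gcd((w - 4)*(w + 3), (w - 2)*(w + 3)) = w + 3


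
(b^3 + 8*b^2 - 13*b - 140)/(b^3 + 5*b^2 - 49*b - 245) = (b - 4)/(b - 7)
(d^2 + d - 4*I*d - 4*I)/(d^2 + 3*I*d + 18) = (d^2 + d - 4*I*d - 4*I)/(d^2 + 3*I*d + 18)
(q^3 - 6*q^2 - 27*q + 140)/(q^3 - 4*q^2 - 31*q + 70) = (q - 4)/(q - 2)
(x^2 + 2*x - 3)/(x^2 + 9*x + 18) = (x - 1)/(x + 6)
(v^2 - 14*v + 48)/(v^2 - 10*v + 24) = (v - 8)/(v - 4)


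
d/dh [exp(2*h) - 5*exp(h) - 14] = (2*exp(h) - 5)*exp(h)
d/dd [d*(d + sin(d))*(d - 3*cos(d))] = d*(d + sin(d))*(3*sin(d) + 1) + d*(d - 3*cos(d))*(cos(d) + 1) + (d + sin(d))*(d - 3*cos(d))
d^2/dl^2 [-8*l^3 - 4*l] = -48*l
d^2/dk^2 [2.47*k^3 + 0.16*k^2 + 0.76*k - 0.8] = 14.82*k + 0.32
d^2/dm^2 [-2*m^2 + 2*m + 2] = -4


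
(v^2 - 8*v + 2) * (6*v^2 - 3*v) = 6*v^4 - 51*v^3 + 36*v^2 - 6*v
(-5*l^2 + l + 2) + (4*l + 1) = -5*l^2 + 5*l + 3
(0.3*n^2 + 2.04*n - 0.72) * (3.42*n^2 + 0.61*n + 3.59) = 1.026*n^4 + 7.1598*n^3 - 0.141*n^2 + 6.8844*n - 2.5848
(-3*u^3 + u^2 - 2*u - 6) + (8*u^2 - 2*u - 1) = -3*u^3 + 9*u^2 - 4*u - 7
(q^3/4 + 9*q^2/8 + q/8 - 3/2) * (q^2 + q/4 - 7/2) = q^5/4 + 19*q^4/16 - 15*q^3/32 - 173*q^2/32 - 13*q/16 + 21/4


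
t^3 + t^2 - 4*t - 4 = (t - 2)*(t + 1)*(t + 2)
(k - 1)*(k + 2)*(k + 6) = k^3 + 7*k^2 + 4*k - 12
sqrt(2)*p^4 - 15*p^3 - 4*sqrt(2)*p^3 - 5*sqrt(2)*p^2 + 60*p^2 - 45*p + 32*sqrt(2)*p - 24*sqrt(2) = (p - 3)*(p - 1)*(p - 8*sqrt(2))*(sqrt(2)*p + 1)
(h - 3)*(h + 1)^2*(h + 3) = h^4 + 2*h^3 - 8*h^2 - 18*h - 9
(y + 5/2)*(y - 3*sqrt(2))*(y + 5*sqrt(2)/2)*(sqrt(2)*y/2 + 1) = sqrt(2)*y^4/2 + y^3/2 + 5*sqrt(2)*y^3/4 - 8*sqrt(2)*y^2 + 5*y^2/4 - 20*sqrt(2)*y - 15*y - 75/2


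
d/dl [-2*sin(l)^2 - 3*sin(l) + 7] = -(4*sin(l) + 3)*cos(l)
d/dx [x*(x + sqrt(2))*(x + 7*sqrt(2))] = 3*x^2 + 16*sqrt(2)*x + 14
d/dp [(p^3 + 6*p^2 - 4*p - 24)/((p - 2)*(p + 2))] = 1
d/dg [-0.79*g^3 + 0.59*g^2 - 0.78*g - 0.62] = -2.37*g^2 + 1.18*g - 0.78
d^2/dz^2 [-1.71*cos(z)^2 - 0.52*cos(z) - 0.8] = 0.52*cos(z) + 3.42*cos(2*z)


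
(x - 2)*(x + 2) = x^2 - 4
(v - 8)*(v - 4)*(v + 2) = v^3 - 10*v^2 + 8*v + 64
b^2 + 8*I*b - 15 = (b + 3*I)*(b + 5*I)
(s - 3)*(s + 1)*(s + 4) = s^3 + 2*s^2 - 11*s - 12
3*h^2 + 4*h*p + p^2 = (h + p)*(3*h + p)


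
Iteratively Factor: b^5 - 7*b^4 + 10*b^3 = (b)*(b^4 - 7*b^3 + 10*b^2) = b*(b - 2)*(b^3 - 5*b^2) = b^2*(b - 2)*(b^2 - 5*b) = b^3*(b - 2)*(b - 5)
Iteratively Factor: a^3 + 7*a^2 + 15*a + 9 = (a + 3)*(a^2 + 4*a + 3) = (a + 3)^2*(a + 1)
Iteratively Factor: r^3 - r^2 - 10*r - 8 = (r - 4)*(r^2 + 3*r + 2) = (r - 4)*(r + 2)*(r + 1)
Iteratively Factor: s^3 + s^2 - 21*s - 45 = (s + 3)*(s^2 - 2*s - 15) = (s + 3)^2*(s - 5)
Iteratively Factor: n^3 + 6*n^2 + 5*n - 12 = (n + 4)*(n^2 + 2*n - 3) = (n - 1)*(n + 4)*(n + 3)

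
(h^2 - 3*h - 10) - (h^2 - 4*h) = h - 10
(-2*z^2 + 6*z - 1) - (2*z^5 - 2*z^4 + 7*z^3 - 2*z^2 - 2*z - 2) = -2*z^5 + 2*z^4 - 7*z^3 + 8*z + 1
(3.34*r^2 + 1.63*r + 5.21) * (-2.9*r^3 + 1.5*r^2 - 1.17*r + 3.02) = -9.686*r^5 + 0.283*r^4 - 16.5718*r^3 + 15.9947*r^2 - 1.1731*r + 15.7342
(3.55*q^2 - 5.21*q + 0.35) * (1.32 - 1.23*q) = -4.3665*q^3 + 11.0943*q^2 - 7.3077*q + 0.462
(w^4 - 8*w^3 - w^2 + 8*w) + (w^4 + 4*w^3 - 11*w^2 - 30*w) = 2*w^4 - 4*w^3 - 12*w^2 - 22*w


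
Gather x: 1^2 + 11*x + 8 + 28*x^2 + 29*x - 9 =28*x^2 + 40*x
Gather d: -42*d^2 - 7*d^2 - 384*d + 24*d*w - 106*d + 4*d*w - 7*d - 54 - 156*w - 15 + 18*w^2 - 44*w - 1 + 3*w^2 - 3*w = -49*d^2 + d*(28*w - 497) + 21*w^2 - 203*w - 70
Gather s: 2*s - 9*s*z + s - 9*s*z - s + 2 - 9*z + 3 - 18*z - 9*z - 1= s*(2 - 18*z) - 36*z + 4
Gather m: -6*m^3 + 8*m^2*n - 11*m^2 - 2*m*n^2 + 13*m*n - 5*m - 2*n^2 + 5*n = -6*m^3 + m^2*(8*n - 11) + m*(-2*n^2 + 13*n - 5) - 2*n^2 + 5*n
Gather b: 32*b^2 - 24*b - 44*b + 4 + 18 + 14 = 32*b^2 - 68*b + 36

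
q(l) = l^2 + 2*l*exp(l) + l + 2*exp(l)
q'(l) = 2*l*exp(l) + 2*l + 4*exp(l) + 1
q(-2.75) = 4.59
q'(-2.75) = -4.60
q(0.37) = 4.47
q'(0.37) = 8.60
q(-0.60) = 0.20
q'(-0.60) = 1.34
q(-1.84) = 1.28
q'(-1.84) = -2.63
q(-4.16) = 13.05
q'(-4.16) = -7.39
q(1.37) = 21.90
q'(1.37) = 30.26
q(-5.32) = 22.94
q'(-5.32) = -9.67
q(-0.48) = 0.39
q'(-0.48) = 1.92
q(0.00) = 2.00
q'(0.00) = 5.00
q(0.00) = 2.00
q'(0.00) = 5.00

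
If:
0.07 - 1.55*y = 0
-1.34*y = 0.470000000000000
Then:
No Solution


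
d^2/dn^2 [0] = 0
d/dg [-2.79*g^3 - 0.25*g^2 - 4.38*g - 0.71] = -8.37*g^2 - 0.5*g - 4.38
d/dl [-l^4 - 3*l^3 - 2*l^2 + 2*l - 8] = -4*l^3 - 9*l^2 - 4*l + 2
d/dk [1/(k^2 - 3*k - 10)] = (3 - 2*k)/(-k^2 + 3*k + 10)^2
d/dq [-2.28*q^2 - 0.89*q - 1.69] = -4.56*q - 0.89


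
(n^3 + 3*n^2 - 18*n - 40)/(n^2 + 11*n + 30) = (n^2 - 2*n - 8)/(n + 6)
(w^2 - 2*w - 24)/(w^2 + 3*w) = (w^2 - 2*w - 24)/(w*(w + 3))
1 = 1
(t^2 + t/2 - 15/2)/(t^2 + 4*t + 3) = (t - 5/2)/(t + 1)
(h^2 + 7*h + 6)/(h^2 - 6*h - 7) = (h + 6)/(h - 7)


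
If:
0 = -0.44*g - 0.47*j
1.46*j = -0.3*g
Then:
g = 0.00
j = 0.00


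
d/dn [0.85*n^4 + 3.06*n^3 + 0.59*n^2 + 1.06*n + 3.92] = 3.4*n^3 + 9.18*n^2 + 1.18*n + 1.06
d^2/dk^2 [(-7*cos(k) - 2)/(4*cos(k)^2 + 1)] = (128*(1 - cos(k)^2)^2 + 112*cos(k)^5 - 392*cos(k)^3 + 32*cos(k)^2 + 175*cos(k) - 112)/(4*cos(k)^2 + 1)^3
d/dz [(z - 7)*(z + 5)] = 2*z - 2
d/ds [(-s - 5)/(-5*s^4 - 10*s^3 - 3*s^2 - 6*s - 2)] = (5*s^4 + 10*s^3 + 3*s^2 + 6*s - 2*(s + 5)*(10*s^3 + 15*s^2 + 3*s + 3) + 2)/(5*s^4 + 10*s^3 + 3*s^2 + 6*s + 2)^2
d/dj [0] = 0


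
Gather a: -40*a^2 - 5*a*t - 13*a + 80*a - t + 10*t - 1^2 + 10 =-40*a^2 + a*(67 - 5*t) + 9*t + 9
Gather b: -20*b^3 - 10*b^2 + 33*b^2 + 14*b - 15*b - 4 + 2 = -20*b^3 + 23*b^2 - b - 2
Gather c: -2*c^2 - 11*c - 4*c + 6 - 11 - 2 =-2*c^2 - 15*c - 7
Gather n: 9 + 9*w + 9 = 9*w + 18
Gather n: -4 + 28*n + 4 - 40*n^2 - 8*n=-40*n^2 + 20*n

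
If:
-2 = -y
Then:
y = 2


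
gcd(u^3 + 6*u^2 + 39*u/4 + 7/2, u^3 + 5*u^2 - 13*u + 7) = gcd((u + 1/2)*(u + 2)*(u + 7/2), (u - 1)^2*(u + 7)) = 1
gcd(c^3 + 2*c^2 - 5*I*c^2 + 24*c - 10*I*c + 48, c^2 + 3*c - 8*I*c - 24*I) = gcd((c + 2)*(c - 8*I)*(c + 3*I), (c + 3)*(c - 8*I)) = c - 8*I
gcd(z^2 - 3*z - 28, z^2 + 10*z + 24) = z + 4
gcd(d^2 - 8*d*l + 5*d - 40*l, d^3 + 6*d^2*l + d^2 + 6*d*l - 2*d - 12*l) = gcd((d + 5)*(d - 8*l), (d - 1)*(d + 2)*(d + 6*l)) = 1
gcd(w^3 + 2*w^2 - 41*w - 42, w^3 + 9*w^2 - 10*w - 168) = w + 7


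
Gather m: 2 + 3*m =3*m + 2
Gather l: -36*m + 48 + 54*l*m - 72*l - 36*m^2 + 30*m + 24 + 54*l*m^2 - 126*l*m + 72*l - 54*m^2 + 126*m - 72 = l*(54*m^2 - 72*m) - 90*m^2 + 120*m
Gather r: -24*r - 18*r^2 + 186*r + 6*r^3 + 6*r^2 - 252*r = 6*r^3 - 12*r^2 - 90*r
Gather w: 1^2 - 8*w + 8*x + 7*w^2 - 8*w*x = 7*w^2 + w*(-8*x - 8) + 8*x + 1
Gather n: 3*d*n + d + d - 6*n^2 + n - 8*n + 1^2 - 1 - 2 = 2*d - 6*n^2 + n*(3*d - 7) - 2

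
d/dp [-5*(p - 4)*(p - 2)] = 30 - 10*p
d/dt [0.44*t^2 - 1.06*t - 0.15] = 0.88*t - 1.06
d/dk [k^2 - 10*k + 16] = 2*k - 10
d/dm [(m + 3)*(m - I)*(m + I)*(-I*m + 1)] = -4*I*m^3 + m^2*(3 - 9*I) + 2*m*(3 - I) + 1 - 3*I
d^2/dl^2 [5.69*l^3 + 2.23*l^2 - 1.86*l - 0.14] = 34.14*l + 4.46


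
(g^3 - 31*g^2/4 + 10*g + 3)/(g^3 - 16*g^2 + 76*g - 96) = (g + 1/4)/(g - 8)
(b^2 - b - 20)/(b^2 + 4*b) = (b - 5)/b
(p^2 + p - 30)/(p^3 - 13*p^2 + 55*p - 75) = (p + 6)/(p^2 - 8*p + 15)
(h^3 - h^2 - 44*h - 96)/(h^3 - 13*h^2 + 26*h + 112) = (h^2 + 7*h + 12)/(h^2 - 5*h - 14)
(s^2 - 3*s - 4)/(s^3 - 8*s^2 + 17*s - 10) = (s^2 - 3*s - 4)/(s^3 - 8*s^2 + 17*s - 10)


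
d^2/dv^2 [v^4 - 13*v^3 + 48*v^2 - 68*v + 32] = 12*v^2 - 78*v + 96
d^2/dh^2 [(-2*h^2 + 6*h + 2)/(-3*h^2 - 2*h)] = 4*(-33*h^3 - 27*h^2 - 18*h - 4)/(h^3*(27*h^3 + 54*h^2 + 36*h + 8))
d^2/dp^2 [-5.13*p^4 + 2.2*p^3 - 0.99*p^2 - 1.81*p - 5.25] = -61.56*p^2 + 13.2*p - 1.98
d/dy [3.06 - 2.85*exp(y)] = -2.85*exp(y)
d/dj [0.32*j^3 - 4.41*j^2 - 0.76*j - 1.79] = 0.96*j^2 - 8.82*j - 0.76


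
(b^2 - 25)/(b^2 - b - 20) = (b + 5)/(b + 4)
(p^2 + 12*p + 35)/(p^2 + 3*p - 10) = (p + 7)/(p - 2)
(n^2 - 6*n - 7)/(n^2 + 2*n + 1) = (n - 7)/(n + 1)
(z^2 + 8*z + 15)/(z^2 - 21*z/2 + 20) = 2*(z^2 + 8*z + 15)/(2*z^2 - 21*z + 40)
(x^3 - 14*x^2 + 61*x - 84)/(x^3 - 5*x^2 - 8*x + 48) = (x^2 - 10*x + 21)/(x^2 - x - 12)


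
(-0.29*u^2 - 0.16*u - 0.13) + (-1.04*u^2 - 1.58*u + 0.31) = -1.33*u^2 - 1.74*u + 0.18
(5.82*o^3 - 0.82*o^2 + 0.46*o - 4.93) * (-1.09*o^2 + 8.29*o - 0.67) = -6.3438*o^5 + 49.1416*o^4 - 11.1986*o^3 + 9.7365*o^2 - 41.1779*o + 3.3031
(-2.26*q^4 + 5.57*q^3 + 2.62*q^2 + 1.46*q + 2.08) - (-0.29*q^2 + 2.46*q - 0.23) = -2.26*q^4 + 5.57*q^3 + 2.91*q^2 - 1.0*q + 2.31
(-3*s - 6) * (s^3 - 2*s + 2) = -3*s^4 - 6*s^3 + 6*s^2 + 6*s - 12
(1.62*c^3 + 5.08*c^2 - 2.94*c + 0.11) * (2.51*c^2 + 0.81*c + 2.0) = 4.0662*c^5 + 14.063*c^4 - 0.0245999999999986*c^3 + 8.0547*c^2 - 5.7909*c + 0.22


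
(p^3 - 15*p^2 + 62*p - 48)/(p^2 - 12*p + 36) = (p^2 - 9*p + 8)/(p - 6)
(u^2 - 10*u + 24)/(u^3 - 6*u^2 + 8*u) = (u - 6)/(u*(u - 2))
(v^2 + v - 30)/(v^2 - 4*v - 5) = (v + 6)/(v + 1)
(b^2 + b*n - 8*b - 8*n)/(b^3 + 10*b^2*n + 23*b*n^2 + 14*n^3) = (b - 8)/(b^2 + 9*b*n + 14*n^2)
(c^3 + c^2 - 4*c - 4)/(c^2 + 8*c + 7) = (c^2 - 4)/(c + 7)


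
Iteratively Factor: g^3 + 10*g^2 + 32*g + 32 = (g + 4)*(g^2 + 6*g + 8) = (g + 2)*(g + 4)*(g + 4)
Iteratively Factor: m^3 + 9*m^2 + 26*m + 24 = (m + 4)*(m^2 + 5*m + 6) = (m + 2)*(m + 4)*(m + 3)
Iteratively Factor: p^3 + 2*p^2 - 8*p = (p)*(p^2 + 2*p - 8) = p*(p - 2)*(p + 4)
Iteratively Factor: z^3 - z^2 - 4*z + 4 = (z + 2)*(z^2 - 3*z + 2) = (z - 2)*(z + 2)*(z - 1)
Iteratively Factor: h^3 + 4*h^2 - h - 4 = (h - 1)*(h^2 + 5*h + 4) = (h - 1)*(h + 1)*(h + 4)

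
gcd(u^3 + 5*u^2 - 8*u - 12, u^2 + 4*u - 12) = u^2 + 4*u - 12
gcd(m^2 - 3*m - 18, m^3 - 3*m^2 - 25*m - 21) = m + 3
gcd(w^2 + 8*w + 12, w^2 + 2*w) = w + 2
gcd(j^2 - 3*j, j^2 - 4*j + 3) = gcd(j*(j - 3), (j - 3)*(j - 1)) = j - 3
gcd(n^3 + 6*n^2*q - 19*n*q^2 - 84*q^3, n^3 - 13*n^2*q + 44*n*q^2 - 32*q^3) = -n + 4*q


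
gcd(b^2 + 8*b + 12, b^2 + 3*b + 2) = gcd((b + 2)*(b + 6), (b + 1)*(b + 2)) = b + 2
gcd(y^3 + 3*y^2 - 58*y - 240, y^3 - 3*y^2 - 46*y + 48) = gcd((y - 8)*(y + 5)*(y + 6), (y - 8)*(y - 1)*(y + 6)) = y^2 - 2*y - 48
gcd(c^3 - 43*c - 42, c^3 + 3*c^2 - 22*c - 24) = c^2 + 7*c + 6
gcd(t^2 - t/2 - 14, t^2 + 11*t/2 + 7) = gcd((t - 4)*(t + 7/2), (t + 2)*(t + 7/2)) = t + 7/2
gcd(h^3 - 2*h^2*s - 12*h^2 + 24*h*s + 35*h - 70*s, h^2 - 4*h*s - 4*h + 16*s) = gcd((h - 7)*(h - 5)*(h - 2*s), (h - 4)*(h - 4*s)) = 1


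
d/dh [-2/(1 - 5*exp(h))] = -10*exp(h)/(5*exp(h) - 1)^2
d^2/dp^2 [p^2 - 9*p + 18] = 2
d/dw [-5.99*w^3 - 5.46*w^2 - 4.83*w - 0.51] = -17.97*w^2 - 10.92*w - 4.83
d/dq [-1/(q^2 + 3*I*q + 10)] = (2*q + 3*I)/(q^2 + 3*I*q + 10)^2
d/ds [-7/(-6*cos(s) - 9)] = 14*sin(s)/(3*(2*cos(s) + 3)^2)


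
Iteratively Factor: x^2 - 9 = (x - 3)*(x + 3)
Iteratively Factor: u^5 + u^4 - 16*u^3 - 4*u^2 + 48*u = (u - 3)*(u^4 + 4*u^3 - 4*u^2 - 16*u) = u*(u - 3)*(u^3 + 4*u^2 - 4*u - 16) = u*(u - 3)*(u + 2)*(u^2 + 2*u - 8) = u*(u - 3)*(u + 2)*(u + 4)*(u - 2)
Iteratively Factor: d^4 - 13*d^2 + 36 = (d + 2)*(d^3 - 2*d^2 - 9*d + 18) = (d + 2)*(d + 3)*(d^2 - 5*d + 6) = (d - 2)*(d + 2)*(d + 3)*(d - 3)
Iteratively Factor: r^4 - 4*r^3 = (r - 4)*(r^3) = r*(r - 4)*(r^2) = r^2*(r - 4)*(r)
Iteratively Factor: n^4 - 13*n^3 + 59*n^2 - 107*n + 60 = (n - 5)*(n^3 - 8*n^2 + 19*n - 12) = (n - 5)*(n - 1)*(n^2 - 7*n + 12) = (n - 5)*(n - 3)*(n - 1)*(n - 4)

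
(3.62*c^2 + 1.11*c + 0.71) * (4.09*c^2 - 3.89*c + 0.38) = 14.8058*c^4 - 9.5419*c^3 - 0.0384000000000011*c^2 - 2.3401*c + 0.2698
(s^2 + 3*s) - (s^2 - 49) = 3*s + 49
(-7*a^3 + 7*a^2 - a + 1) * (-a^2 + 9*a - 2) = 7*a^5 - 70*a^4 + 78*a^3 - 24*a^2 + 11*a - 2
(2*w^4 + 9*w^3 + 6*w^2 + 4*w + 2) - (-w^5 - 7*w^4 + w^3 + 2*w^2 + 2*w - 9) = w^5 + 9*w^4 + 8*w^3 + 4*w^2 + 2*w + 11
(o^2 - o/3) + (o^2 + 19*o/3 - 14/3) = 2*o^2 + 6*o - 14/3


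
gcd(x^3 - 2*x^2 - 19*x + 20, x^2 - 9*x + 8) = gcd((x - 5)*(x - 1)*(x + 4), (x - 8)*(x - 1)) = x - 1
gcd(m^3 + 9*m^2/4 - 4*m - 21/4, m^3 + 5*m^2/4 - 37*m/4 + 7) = m - 7/4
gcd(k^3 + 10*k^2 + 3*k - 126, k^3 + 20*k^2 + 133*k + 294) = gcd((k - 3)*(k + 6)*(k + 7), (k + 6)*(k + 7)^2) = k^2 + 13*k + 42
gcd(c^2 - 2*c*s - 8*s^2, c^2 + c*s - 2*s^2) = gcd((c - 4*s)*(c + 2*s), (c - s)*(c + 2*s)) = c + 2*s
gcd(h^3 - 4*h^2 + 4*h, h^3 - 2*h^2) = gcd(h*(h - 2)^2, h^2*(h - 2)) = h^2 - 2*h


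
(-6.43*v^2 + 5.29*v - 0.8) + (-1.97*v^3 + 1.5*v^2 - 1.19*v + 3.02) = -1.97*v^3 - 4.93*v^2 + 4.1*v + 2.22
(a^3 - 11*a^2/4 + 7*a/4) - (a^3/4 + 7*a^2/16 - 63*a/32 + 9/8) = 3*a^3/4 - 51*a^2/16 + 119*a/32 - 9/8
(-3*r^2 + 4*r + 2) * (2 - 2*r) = 6*r^3 - 14*r^2 + 4*r + 4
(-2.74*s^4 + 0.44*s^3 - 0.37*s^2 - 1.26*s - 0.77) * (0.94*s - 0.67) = -2.5756*s^5 + 2.2494*s^4 - 0.6426*s^3 - 0.9365*s^2 + 0.1204*s + 0.5159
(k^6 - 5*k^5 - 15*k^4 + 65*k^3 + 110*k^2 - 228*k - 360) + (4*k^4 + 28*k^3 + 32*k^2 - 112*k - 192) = k^6 - 5*k^5 - 11*k^4 + 93*k^3 + 142*k^2 - 340*k - 552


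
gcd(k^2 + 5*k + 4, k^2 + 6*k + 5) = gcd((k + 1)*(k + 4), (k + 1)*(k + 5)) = k + 1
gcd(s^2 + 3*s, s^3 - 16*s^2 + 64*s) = s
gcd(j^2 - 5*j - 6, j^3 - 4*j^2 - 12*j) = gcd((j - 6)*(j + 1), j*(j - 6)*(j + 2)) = j - 6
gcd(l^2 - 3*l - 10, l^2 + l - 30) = l - 5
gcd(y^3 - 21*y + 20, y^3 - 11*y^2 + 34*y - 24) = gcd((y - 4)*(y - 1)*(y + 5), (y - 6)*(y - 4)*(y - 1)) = y^2 - 5*y + 4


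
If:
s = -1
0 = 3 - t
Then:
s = -1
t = 3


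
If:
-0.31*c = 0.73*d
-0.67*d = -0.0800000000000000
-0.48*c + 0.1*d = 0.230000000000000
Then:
No Solution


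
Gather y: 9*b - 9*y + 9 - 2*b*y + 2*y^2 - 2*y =9*b + 2*y^2 + y*(-2*b - 11) + 9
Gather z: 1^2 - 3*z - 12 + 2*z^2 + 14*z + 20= 2*z^2 + 11*z + 9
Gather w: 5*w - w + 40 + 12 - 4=4*w + 48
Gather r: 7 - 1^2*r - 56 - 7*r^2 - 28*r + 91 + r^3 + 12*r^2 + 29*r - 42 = r^3 + 5*r^2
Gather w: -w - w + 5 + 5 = 10 - 2*w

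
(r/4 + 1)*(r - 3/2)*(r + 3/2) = r^3/4 + r^2 - 9*r/16 - 9/4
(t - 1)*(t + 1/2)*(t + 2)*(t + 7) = t^4 + 17*t^3/2 + 9*t^2 - 23*t/2 - 7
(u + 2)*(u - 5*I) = u^2 + 2*u - 5*I*u - 10*I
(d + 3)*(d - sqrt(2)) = d^2 - sqrt(2)*d + 3*d - 3*sqrt(2)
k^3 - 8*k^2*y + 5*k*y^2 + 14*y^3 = (k - 7*y)*(k - 2*y)*(k + y)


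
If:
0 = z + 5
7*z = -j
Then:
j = 35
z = -5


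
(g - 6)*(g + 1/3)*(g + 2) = g^3 - 11*g^2/3 - 40*g/3 - 4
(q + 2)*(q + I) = q^2 + 2*q + I*q + 2*I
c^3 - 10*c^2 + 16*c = c*(c - 8)*(c - 2)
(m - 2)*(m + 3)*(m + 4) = m^3 + 5*m^2 - 2*m - 24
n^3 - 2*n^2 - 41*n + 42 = (n - 7)*(n - 1)*(n + 6)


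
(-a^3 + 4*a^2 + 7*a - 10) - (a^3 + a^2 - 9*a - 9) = -2*a^3 + 3*a^2 + 16*a - 1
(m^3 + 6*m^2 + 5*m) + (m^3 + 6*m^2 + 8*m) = 2*m^3 + 12*m^2 + 13*m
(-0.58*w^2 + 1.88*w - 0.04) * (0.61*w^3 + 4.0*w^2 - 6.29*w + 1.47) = -0.3538*w^5 - 1.1732*w^4 + 11.1438*w^3 - 12.8378*w^2 + 3.0152*w - 0.0588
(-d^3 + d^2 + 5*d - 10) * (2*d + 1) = -2*d^4 + d^3 + 11*d^2 - 15*d - 10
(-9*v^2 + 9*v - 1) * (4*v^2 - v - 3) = -36*v^4 + 45*v^3 + 14*v^2 - 26*v + 3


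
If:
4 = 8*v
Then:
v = 1/2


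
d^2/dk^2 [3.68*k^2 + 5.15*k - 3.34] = 7.36000000000000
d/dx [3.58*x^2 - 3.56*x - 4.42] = 7.16*x - 3.56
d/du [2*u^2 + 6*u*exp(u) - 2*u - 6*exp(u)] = 6*u*exp(u) + 4*u - 2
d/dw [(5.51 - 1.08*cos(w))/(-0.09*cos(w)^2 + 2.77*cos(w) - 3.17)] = (0.0972*cos(w)^2 - 0.9918*cos(w) + 11.8391)*sin(w)/(0.0081*cos(w)^4 - 0.4986*cos(w)^3 + 8.2435*cos(w)^2 - 17.5618*cos(w) + 10.0489)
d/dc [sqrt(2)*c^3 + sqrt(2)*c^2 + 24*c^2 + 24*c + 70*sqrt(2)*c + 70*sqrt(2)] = 3*sqrt(2)*c^2 + 2*sqrt(2)*c + 48*c + 24 + 70*sqrt(2)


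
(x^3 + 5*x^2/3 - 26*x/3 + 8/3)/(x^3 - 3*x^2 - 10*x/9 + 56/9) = 3*(3*x^2 + 11*x - 4)/(9*x^2 - 9*x - 28)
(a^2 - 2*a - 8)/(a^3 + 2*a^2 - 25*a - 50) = (a - 4)/(a^2 - 25)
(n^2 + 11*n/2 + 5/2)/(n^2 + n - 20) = (n + 1/2)/(n - 4)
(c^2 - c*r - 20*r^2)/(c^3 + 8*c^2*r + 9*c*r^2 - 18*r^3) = (c^2 - c*r - 20*r^2)/(c^3 + 8*c^2*r + 9*c*r^2 - 18*r^3)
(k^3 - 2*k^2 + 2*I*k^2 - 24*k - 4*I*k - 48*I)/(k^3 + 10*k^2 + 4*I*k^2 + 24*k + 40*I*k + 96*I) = (k^2 + k*(-6 + 2*I) - 12*I)/(k^2 + k*(6 + 4*I) + 24*I)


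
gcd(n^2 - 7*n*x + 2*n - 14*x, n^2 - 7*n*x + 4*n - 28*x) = -n + 7*x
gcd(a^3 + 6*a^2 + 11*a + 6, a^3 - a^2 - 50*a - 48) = a + 1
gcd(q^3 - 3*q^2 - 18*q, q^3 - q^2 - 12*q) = q^2 + 3*q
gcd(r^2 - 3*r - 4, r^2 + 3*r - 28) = r - 4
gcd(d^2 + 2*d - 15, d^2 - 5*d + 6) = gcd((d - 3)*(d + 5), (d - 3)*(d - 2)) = d - 3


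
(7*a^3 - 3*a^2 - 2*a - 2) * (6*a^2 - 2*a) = 42*a^5 - 32*a^4 - 6*a^3 - 8*a^2 + 4*a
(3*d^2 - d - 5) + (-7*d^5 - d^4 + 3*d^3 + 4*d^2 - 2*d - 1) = -7*d^5 - d^4 + 3*d^3 + 7*d^2 - 3*d - 6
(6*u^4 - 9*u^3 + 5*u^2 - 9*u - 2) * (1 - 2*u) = -12*u^5 + 24*u^4 - 19*u^3 + 23*u^2 - 5*u - 2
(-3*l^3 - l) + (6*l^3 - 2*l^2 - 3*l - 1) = 3*l^3 - 2*l^2 - 4*l - 1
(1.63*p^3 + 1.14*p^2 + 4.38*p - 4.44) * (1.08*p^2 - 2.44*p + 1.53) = 1.7604*p^5 - 2.746*p^4 + 4.4427*p^3 - 13.7382*p^2 + 17.535*p - 6.7932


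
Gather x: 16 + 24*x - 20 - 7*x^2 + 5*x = -7*x^2 + 29*x - 4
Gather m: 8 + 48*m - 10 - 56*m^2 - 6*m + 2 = -56*m^2 + 42*m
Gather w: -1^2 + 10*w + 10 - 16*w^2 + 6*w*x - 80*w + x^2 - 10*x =-16*w^2 + w*(6*x - 70) + x^2 - 10*x + 9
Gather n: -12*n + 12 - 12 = -12*n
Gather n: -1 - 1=-2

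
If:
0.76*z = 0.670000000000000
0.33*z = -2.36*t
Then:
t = -0.12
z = 0.88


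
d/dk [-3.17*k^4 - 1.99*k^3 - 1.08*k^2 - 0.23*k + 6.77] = -12.68*k^3 - 5.97*k^2 - 2.16*k - 0.23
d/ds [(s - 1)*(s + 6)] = 2*s + 5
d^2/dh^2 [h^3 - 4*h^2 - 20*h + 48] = 6*h - 8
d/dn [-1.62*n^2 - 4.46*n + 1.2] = -3.24*n - 4.46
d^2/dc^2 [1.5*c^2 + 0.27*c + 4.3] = 3.00000000000000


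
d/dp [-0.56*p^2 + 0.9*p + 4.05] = 0.9 - 1.12*p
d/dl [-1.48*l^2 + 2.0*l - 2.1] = 2.0 - 2.96*l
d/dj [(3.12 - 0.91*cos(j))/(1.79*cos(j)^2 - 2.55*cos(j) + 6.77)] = (-1.6289*cos(j)^2 + 11.1696*cos(j) - 1.7953)*sin(j)/(3.2041*cos(j)^4 - 9.129*cos(j)^3 + 30.7391*cos(j)^2 - 34.527*cos(j) + 45.8329)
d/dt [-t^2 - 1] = -2*t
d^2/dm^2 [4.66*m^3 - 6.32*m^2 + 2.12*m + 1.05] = 27.96*m - 12.64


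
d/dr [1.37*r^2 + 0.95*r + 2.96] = 2.74*r + 0.95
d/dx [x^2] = 2*x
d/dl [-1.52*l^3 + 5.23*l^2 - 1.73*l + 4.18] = -4.56*l^2 + 10.46*l - 1.73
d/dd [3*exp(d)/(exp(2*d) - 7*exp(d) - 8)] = 3*(-exp(2*d) - 8)*exp(d)/(exp(4*d) - 14*exp(3*d) + 33*exp(2*d) + 112*exp(d) + 64)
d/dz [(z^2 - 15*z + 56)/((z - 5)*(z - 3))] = (7*z^2 - 82*z + 223)/(z^4 - 16*z^3 + 94*z^2 - 240*z + 225)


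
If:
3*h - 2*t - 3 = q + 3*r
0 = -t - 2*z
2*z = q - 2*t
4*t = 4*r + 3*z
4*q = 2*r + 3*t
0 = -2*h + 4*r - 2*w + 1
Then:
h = 1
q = 0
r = 0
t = 0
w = -1/2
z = 0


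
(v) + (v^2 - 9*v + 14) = v^2 - 8*v + 14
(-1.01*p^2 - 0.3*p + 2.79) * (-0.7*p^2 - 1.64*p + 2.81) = 0.707*p^4 + 1.8664*p^3 - 4.2991*p^2 - 5.4186*p + 7.8399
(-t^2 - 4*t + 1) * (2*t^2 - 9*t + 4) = -2*t^4 + t^3 + 34*t^2 - 25*t + 4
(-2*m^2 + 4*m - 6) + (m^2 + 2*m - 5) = -m^2 + 6*m - 11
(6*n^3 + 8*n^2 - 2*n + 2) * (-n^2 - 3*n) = -6*n^5 - 26*n^4 - 22*n^3 + 4*n^2 - 6*n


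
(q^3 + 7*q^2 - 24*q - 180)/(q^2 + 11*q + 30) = (q^2 + q - 30)/(q + 5)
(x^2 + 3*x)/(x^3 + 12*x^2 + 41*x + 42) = x/(x^2 + 9*x + 14)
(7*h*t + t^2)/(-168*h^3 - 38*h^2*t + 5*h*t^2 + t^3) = t/(-24*h^2 - 2*h*t + t^2)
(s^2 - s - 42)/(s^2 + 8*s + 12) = (s - 7)/(s + 2)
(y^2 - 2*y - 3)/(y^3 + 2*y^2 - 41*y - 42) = (y - 3)/(y^2 + y - 42)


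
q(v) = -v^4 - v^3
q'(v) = -4*v^3 - 3*v^2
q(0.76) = -0.77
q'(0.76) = -3.49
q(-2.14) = -11.17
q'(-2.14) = 25.46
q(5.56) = -1127.53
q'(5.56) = -780.26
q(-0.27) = 0.01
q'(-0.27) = -0.14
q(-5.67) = -851.27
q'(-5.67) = 632.69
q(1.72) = -13.84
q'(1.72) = -29.23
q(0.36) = -0.06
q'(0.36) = -0.58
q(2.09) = -28.21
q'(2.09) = -49.62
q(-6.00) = -1080.00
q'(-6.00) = 756.00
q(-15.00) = -47250.00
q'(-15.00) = 12825.00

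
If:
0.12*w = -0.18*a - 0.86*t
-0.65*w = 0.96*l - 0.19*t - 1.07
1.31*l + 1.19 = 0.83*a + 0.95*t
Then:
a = 3.86634504939122 - 1.15343618017636*w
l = 0.954422237537331 - 0.656919189241725*w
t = 0.101881991199703*w - 0.809235010337698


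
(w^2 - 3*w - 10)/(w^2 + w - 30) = (w + 2)/(w + 6)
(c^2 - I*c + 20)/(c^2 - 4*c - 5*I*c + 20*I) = (c + 4*I)/(c - 4)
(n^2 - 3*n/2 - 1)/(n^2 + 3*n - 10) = (n + 1/2)/(n + 5)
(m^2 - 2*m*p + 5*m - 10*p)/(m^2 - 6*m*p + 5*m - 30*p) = (-m + 2*p)/(-m + 6*p)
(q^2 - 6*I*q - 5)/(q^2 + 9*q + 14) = (q^2 - 6*I*q - 5)/(q^2 + 9*q + 14)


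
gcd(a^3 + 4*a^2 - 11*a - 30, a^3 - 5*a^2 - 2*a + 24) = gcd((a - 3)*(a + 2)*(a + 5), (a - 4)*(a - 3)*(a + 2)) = a^2 - a - 6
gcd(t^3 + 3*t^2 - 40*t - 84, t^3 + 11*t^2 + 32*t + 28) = t^2 + 9*t + 14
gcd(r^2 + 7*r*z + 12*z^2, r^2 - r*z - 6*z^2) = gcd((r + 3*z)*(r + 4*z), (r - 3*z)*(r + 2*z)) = 1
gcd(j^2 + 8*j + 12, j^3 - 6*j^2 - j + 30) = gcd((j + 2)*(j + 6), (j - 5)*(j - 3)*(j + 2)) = j + 2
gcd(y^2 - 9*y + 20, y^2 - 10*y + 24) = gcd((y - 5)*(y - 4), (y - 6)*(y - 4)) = y - 4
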